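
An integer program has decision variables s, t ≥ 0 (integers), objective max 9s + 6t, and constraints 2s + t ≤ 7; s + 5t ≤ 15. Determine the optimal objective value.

The continuous relaxation peaks at (2.22, 2.56) with value 35.33; rounding to a feasible lattice point costs some objective.
(s,t)=(3,1): 2·3+1·1=7≤7, 1·3+5·1=8≤15, objective 33.
(s,t)=(2,2): 2·2+1·2=6≤7, 1·2+5·2=12≤15, objective 30.
(s,t)=(3,0): 2·3+1·0=6≤7, 1·3+5·0=3≤15, objective 27.
No feasible integer point exceeds 33.

33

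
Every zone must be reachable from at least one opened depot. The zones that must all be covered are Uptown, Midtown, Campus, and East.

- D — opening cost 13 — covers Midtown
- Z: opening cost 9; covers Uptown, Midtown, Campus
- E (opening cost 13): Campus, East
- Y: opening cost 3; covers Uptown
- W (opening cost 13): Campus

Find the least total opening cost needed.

22

Choose Z and E: together they cover Uptown, Midtown, Campus, East — every zone.
Total opening cost: 9 + 13 = 22.
No cover costs less than 22.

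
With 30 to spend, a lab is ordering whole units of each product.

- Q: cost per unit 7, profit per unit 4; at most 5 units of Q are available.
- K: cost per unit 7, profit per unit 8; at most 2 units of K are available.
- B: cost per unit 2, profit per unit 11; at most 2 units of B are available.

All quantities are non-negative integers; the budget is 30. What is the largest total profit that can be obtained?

2×K and 2×B: cost 18 ≤ 30, profit 2·8 + 2·11 = 38.
1×Q, 2×K, and 2×B: cost 25 ≤ 30, profit 1·4 + 2·8 + 2·11 = 42.
Best is 42.

42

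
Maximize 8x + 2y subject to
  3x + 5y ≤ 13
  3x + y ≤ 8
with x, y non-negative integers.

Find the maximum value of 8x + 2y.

18

Relaxing integrality, the LP optimum is 21.33 at (x,y) = (2.67, 0), which is not an integer point.
(x,y)=(2,1): 3·2+5·1=11≤13, 3·2+1·1=7≤8, objective 18.
(x,y)=(2,0): 3·2+5·0=6≤13, 3·2+1·0=6≤8, objective 16.
(x,y)=(1,2): 3·1+5·2=13≤13, 3·1+1·2=5≤8, objective 12.
The best lattice point is (2,1), giving 18.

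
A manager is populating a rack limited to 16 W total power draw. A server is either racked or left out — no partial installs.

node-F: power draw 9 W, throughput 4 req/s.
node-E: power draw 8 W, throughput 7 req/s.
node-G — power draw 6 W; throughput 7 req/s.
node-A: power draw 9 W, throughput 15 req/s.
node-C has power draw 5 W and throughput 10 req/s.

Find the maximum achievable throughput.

Allowing fractional choices, the relaxed optimum would be about 27.3, but servers are indivisible.
node-G + node-C: power draw 6 + 5 = 11 ≤ 16, throughput 7 + 10 = 17.
node-A + node-C: power draw 9 + 5 = 14 ≤ 16, throughput 15 + 10 = 25.
node-G + node-A: power draw 6 + 9 = 15 ≤ 16, throughput 7 + 15 = 22.
Best is node-A and node-C with total throughput 25.

25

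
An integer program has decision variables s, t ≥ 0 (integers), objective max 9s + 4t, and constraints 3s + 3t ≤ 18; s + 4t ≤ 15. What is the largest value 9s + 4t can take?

(s,t)=(6,0): 3·6+3·0=18≤18, 1·6+4·0=6≤15, objective 54.
(s,t)=(5,1): 3·5+3·1=18≤18, 1·5+4·1=9≤15, objective 49.
(s,t)=(5,0): 3·5+3·0=15≤18, 1·5+4·0=5≤15, objective 45.
Maximum is 54 at (s,t)=(6,0).

54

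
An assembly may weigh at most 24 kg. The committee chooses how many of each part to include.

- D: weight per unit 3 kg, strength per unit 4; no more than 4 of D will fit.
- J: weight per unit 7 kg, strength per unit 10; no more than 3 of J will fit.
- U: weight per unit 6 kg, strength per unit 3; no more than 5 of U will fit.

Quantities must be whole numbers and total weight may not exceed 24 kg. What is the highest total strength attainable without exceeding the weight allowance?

1×D and 3×J: weight 24 ≤ 24, strength 1·4 + 3·10 = 34.
3×D and 2×J: weight 23 ≤ 24, strength 3·4 + 2·10 = 32.
Best is 34.

34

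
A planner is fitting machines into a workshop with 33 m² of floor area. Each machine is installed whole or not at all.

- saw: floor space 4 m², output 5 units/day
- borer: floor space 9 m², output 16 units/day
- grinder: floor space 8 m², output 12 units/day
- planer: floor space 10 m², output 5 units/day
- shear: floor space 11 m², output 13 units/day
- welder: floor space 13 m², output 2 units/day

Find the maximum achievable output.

Allowing fractional choices, the relaxed optimum would be about 46.5, but machines are indivisible.
borer + grinder + shear: floor space 9 + 8 + 11 = 28 ≤ 33, output 16 + 12 + 13 = 41.
saw + borer + grinder + shear: floor space 4 + 9 + 8 + 11 = 32 ≤ 33, output 5 + 16 + 12 + 13 = 46.
saw + borer + grinder + planer: floor space 4 + 9 + 8 + 10 = 31 ≤ 33, output 5 + 16 + 12 + 5 = 38.
Best is saw, borer, grinder, and shear with total output 46.

46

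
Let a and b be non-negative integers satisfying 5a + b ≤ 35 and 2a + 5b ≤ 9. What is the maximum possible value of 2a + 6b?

10

Relaxing integrality, the LP optimum is 10.80 at (a,b) = (0, 1.8), which is not an integer point.
(a,b)=(2,1): 5·2+1·1=11≤35, 2·2+5·1=9≤9, objective 10.
(a,b)=(1,1): 5·1+1·1=6≤35, 2·1+5·1=7≤9, objective 8.
(a,b)=(0,1): 5·0+1·1=1≤35, 2·0+5·1=5≤9, objective 6.
(a,b)=(3,0): 5·3+1·0=15≤35, 2·3+5·0=6≤9, objective 6.
Maximum is 10 at (a,b)=(2,1).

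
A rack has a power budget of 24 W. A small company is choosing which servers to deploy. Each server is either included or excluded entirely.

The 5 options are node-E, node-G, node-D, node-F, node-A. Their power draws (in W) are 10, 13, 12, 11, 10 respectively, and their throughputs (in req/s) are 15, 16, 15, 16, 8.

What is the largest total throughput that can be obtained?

node-E + node-G: power draw 10 + 13 = 23 ≤ 24, throughput 15 + 16 = 31.
node-E + node-F: power draw 10 + 11 = 21 ≤ 24, throughput 15 + 16 = 31.
node-G + node-F: power draw 13 + 11 = 24 ≤ 24, throughput 16 + 16 = 32.
Best is node-G and node-F with total throughput 32.

32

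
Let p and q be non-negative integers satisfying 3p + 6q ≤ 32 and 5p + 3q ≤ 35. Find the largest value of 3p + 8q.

Relaxing integrality, the LP optimum is 42.67 at (p,q) = (0, 5.33), which is not an integer point.
(p,q)=(0,5): 3·0+6·5=30≤32, 5·0+3·5=15≤35, objective 40.
(p,q)=(1,4): 3·1+6·4=27≤32, 5·1+3·4=17≤35, objective 35.
(p,q)=(0,4): 3·0+6·4=24≤32, 5·0+3·4=12≤35, objective 32.
The best lattice point is (0,5), giving 40.

40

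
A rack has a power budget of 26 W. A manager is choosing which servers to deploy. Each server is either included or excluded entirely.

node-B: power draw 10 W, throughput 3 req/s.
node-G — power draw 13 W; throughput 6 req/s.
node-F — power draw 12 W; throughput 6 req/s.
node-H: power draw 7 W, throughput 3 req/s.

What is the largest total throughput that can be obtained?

Take node-G and node-F: power draw 13 + 12 = 25 ≤ 26, throughput 6 + 6 = 12.
No other feasible combination does better.

12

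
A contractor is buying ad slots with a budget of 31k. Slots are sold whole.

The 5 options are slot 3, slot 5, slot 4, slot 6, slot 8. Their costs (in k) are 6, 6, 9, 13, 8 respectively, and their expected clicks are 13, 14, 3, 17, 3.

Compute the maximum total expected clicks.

This is a 0-1 knapsack instance.
Allowing fractional choices, the relaxed optimum would be about 46.2, but ad slots are indivisible.
slot 3 + slot 5 + slot 6: cost 6 + 6 + 13 = 25 ≤ 31, expected clicks 13 + 14 + 17 = 44.
slot 5 + slot 4 + slot 6: cost 6 + 9 + 13 = 28 ≤ 31, expected clicks 14 + 3 + 17 = 34.
slot 5 + slot 6 + slot 8: cost 6 + 13 + 8 = 27 ≤ 31, expected clicks 14 + 17 + 3 = 34.
Best is slot 3, slot 5, and slot 6 with total expected clicks 44.

44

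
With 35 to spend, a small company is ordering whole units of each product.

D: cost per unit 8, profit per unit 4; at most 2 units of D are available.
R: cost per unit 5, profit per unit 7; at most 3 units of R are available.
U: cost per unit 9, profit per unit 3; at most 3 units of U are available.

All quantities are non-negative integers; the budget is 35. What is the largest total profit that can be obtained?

Take 2×D and 3×R: cost 31 ≤ 35, profit 2·4 + 3·7 = 29.
R has the best ratio (7/5) and is taken to its limit of 3; remaining capacity is filled optimally with the others.

29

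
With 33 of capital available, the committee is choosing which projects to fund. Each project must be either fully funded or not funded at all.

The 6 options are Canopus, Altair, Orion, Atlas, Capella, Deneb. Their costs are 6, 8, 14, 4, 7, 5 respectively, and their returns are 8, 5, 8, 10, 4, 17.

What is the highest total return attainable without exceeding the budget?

Canopus + Altair + Atlas + Deneb: cost 6 + 8 + 4 + 5 = 23 ≤ 33, return 8 + 5 + 10 + 17 = 40.
Canopus + Altair + Atlas + Capella + Deneb: cost 6 + 8 + 4 + 7 + 5 = 30 ≤ 33, return 8 + 5 + 10 + 4 + 17 = 44.
Canopus + Orion + Atlas + Deneb: cost 6 + 14 + 4 + 5 = 29 ≤ 33, return 8 + 8 + 10 + 17 = 43.
Best is Canopus, Altair, Atlas, Capella, and Deneb with total return 44.

44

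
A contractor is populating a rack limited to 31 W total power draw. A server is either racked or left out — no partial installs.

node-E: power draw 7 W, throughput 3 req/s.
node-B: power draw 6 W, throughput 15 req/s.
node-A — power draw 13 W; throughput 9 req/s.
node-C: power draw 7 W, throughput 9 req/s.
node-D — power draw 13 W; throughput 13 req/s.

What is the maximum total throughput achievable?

37

Allowing fractional choices, the relaxed optimum would be about 40.5, but servers are indivisible.
node-B + node-C + node-D: power draw 6 + 7 + 13 = 26 ≤ 31, throughput 15 + 9 + 13 = 37.
node-B + node-A + node-C: power draw 6 + 13 + 7 = 26 ≤ 31, throughput 15 + 9 + 9 = 33.
Best is node-B, node-C, and node-D with total throughput 37.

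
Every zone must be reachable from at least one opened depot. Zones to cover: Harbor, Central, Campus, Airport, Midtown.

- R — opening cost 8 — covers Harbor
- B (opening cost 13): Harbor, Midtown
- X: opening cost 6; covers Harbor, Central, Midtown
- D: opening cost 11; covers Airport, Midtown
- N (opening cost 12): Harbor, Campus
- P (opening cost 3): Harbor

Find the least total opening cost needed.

29

Choose X, D, and N: together they cover Harbor, Central, Campus, Airport, Midtown — every zone.
Total opening cost: 6 + 11 + 12 = 29.
No cover costs less than 29.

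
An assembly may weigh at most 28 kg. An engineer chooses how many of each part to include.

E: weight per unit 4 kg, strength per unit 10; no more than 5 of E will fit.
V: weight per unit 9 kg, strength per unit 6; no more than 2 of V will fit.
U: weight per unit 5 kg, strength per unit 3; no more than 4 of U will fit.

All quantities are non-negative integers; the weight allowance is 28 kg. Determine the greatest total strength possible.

This is a bounded integer knapsack.
E has the best ratio (10/4); taking only E gives at most 5×10 = 50 (stopped by the supply cap of 5).
Mixing does better — 5×E and 1×U: weight 25 ≤ 28, strength 5·10 + 1·3 = 53.

53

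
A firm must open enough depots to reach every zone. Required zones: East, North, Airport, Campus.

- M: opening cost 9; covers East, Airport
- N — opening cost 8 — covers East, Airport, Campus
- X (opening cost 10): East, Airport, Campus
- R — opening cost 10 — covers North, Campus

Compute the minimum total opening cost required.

Choose N and R: together they cover East, North, Airport, Campus — every zone.
Total opening cost: 8 + 10 = 18.
No cover costs less than 18.

18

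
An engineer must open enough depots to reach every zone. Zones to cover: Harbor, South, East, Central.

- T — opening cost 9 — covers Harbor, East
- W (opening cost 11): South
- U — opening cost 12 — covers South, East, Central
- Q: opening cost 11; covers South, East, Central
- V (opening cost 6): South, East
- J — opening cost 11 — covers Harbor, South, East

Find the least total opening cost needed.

The greedy cost-per-new-zone heuristic would pick V, T, and Q for 26, but a cheaper cover exists.
Choose T and Q: together they cover Harbor, South, East, Central — every zone.
Total opening cost: 9 + 11 = 20.
No cover costs less than 20.

20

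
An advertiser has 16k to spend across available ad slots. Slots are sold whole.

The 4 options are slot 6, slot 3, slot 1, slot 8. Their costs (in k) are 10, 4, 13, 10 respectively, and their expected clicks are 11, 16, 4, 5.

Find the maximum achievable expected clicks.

slot 6 + slot 3: cost 10 + 4 = 14 ≤ 16, expected clicks 11 + 16 = 27.
slot 3 + slot 8: cost 4 + 10 = 14 ≤ 16, expected clicks 16 + 5 = 21.
slot 3: cost 4 ≤ 16, expected clicks 16.
Best is slot 6 and slot 3 with total expected clicks 27.

27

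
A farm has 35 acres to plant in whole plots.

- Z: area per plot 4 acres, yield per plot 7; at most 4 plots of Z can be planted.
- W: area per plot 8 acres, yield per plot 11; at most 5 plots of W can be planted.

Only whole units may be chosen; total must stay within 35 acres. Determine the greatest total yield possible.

50

Take 4×Z and 2×W: area 32 ≤ 35, yield 4·7 + 2·11 = 50.
Z has the best ratio (7/4) and is taken to its limit of 4; remaining capacity is filled optimally with the others.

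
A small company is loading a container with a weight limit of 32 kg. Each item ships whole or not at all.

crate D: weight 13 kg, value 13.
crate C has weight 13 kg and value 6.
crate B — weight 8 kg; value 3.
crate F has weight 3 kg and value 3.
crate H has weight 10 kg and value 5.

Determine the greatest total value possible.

22

This is a 0-1 knapsack instance.
crate D + crate C + crate F: weight 13 + 13 + 3 = 29 ≤ 32, value 13 + 6 + 3 = 22.
crate D + crate F + crate H: weight 13 + 3 + 10 = 26 ≤ 32, value 13 + 3 + 5 = 21.
Best is crate D, crate C, and crate F with total value 22.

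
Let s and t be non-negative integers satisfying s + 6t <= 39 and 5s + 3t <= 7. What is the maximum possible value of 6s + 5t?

10

The continuous relaxation peaks at (0, 2.33) with value 11.67; rounding to a feasible lattice point costs some objective.
(s,t)=(0,2): 1·0+6·2=12≤39, 5·0+3·2=6≤7, objective 10.
(s,t)=(0,1): 1·0+6·1=6≤39, 5·0+3·1=3≤7, objective 5.
Maximum is 10 at (s,t)=(0,2).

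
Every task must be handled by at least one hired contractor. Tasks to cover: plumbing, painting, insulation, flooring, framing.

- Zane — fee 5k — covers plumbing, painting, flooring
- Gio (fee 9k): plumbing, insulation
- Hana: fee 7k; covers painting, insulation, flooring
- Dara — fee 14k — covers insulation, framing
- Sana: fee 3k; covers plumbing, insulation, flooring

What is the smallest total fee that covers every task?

19

This is an integer covering problem.
The greedy cost-per-new-task heuristic would pick Sana, Zane, and Dara for 22, but a cheaper cover exists.
Choose Zane and Dara: together they cover plumbing, painting, insulation, flooring, framing — every task.
Total fee: 5 + 14 = 19.
No cover costs less than 19.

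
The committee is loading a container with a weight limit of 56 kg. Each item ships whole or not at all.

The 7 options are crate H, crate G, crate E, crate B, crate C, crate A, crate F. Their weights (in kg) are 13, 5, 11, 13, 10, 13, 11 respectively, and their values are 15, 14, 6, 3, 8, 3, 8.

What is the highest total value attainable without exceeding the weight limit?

51

Take crate H, crate G, crate E, crate C, and crate F: weight 13 + 5 + 11 + 10 + 11 = 50 ≤ 56, value 15 + 14 + 6 + 8 + 8 = 51.
No other feasible combination does better.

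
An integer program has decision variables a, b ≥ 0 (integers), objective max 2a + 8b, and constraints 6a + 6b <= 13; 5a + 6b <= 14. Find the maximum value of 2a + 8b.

16

Relaxing integrality, the LP optimum is 17.33 at (a,b) = (0, 2.17), which is not an integer point.
(a,b)=(0,2) is feasible, giving 16.
(a,b)=(1,1) is feasible, giving 10.
(a,b)=(0,1) is feasible, giving 8.
Maximum is 16 at (a,b)=(0,2).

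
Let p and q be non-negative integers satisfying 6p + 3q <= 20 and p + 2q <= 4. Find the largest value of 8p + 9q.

Relaxing integrality, the LP optimum is 28.89 at (p,q) = (3.11, 0.444), which is not an integer point.
(p,q)=(2,1): 6·2+3·1=15≤20, 1·2+2·1=4≤4, objective 25.
(p,q)=(3,0): 6·3+3·0=18≤20, 1·3+2·0=3≤4, objective 24.
(p,q)=(1,1): 6·1+3·1=9≤20, 1·1+2·1=3≤4, objective 17.
(p,q)=(2,0): 6·2+3·0=12≤20, 1·2+2·0=2≤4, objective 16.
The best lattice point is (2,1), giving 25.

25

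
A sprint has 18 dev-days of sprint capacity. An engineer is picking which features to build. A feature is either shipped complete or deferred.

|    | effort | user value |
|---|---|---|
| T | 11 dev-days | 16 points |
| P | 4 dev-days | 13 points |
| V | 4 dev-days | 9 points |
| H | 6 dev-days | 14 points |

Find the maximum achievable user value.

36

Take P, V, and H: effort 4 + 4 + 6 = 14 ≤ 18, user value 13 + 9 + 14 = 36.
No other feasible combination does better.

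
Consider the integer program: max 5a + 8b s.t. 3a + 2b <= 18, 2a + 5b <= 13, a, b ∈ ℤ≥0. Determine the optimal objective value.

30

The continuous relaxation peaks at (5.82, 0.273) with value 31.27; rounding to a feasible lattice point costs some objective.
(a,b)=(6,0): 3·6+2·0=18≤18, 2·6+5·0=12≤13, objective 30.
(a,b)=(4,1): 3·4+2·1=14≤18, 2·4+5·1=13≤13, objective 28.
(a,b)=(5,0): 3·5+2·0=15≤18, 2·5+5·0=10≤13, objective 25.
No feasible integer point exceeds 30.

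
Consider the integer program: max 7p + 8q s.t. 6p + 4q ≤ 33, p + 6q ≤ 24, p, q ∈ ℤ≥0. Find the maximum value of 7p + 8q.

(p,q)=(3,3): 6·3+4·3=30≤33, 1·3+6·3=21≤24, objective 45.
(p,q)=(4,2): 6·4+4·2=32≤33, 1·4+6·2=16≤24, objective 44.
(p,q)=(2,3): 6·2+4·3=24≤33, 1·2+6·3=20≤24, objective 38.
The best lattice point is (3,3), giving 45.

45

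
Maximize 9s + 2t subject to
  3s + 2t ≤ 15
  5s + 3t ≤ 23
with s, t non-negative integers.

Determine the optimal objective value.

The continuous relaxation peaks at (4.6, 0) with value 41.40; rounding to a feasible lattice point costs some objective.
(s,t)=(4,1): 3·4+2·1=14≤15, 5·4+3·1=23≤23, objective 38.
(s,t)=(4,0): 3·4+2·0=12≤15, 5·4+3·0=20≤23, objective 36.
Maximum is 38 at (s,t)=(4,1).

38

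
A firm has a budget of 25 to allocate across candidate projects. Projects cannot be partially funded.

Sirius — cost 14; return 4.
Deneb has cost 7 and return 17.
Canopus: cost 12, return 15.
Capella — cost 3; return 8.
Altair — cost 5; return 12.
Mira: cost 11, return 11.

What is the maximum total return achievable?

44

Allowing fractional choices, the relaxed optimum would be about 49.5, but projects are indivisible.
Deneb + Canopus + Capella: cost 7 + 12 + 3 = 22 ≤ 25, return 17 + 15 + 8 = 40.
Deneb + Altair + Mira: cost 7 + 5 + 11 = 23 ≤ 25, return 17 + 12 + 11 = 40.
Deneb + Canopus + Altair: cost 7 + 12 + 5 = 24 ≤ 25, return 17 + 15 + 12 = 44.
Best is Deneb, Canopus, and Altair with total return 44.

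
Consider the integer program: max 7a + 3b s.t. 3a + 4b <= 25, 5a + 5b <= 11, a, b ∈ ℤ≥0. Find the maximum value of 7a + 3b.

(a,b)=(2,0): 3·2+4·0=6≤25, 5·2+5·0=10≤11, objective 14.
(a,b)=(1,1): 3·1+4·1=7≤25, 5·1+5·1=10≤11, objective 10.
(a,b)=(1,0): 3·1+4·0=3≤25, 5·1+5·0=5≤11, objective 7.
The best lattice point is (2,0), giving 14.

14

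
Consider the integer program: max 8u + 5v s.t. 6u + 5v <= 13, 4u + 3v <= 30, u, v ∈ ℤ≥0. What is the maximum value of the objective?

16

The continuous relaxation peaks at (2.17, 0) with value 17.33; rounding to a feasible lattice point costs some objective.
(u,v)=(2,0): 6·2+5·0=12≤13, 4·2+3·0=8≤30, objective 16.
(u,v)=(1,1): 6·1+5·1=11≤13, 4·1+3·1=7≤30, objective 13.
(u,v)=(1,0): 6·1+5·0=6≤13, 4·1+3·0=4≤30, objective 8.
No feasible integer point exceeds 16.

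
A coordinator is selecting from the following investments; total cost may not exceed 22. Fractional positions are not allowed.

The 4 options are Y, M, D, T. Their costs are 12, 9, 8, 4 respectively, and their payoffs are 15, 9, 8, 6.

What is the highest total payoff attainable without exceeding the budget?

24

This is a 0-1 knapsack instance.
Allowing fractional choices, the relaxed optimum would be about 27.0, but investments are indivisible.
Y + D: cost 12 + 8 = 20 ≤ 22, payoff 15 + 8 = 23.
Y + M: cost 12 + 9 = 21 ≤ 22, payoff 15 + 9 = 24.
Best is Y and M with total payoff 24.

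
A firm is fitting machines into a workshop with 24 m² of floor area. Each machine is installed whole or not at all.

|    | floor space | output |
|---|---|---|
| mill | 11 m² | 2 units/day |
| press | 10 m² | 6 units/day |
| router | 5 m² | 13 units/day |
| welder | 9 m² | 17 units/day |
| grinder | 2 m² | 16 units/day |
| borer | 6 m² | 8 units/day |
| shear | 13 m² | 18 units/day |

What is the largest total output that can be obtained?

Take router, welder, grinder, and borer: floor space 5 + 9 + 2 + 6 = 22 ≤ 24, output 13 + 17 + 16 + 8 = 54.
No other feasible combination does better.

54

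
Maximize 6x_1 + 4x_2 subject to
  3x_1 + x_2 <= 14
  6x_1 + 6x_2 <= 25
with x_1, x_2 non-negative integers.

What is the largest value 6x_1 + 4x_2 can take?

(x_1,x_2)=(4,0) is feasible, giving 24.
(x_1,x_2)=(3,1) is feasible, giving 22.
The best lattice point is (4,0), giving 24.

24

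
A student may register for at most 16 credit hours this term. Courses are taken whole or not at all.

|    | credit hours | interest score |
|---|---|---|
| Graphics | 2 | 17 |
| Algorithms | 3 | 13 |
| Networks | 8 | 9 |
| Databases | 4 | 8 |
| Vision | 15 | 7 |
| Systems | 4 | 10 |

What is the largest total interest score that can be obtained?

Allowing fractional choices, the relaxed optimum would be about 51.4, but courses are indivisible.
Graphics + Algorithms + Networks: credit hours 2 + 3 + 8 = 13 ≤ 16, interest score 17 + 13 + 9 = 39.
Graphics + Algorithms + Systems: credit hours 2 + 3 + 4 = 9 ≤ 16, interest score 17 + 13 + 10 = 40.
Graphics + Algorithms + Databases + Systems: credit hours 2 + 3 + 4 + 4 = 13 ≤ 16, interest score 17 + 13 + 8 + 10 = 48.
Best is Graphics, Algorithms, Databases, and Systems with total interest score 48.

48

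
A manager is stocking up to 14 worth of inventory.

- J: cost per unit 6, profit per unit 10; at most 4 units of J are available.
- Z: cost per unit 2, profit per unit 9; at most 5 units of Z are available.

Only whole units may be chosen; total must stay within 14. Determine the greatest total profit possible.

46

Z has the best ratio (9/2); taking only Z gives at most 5×9 = 45 (stopped by the supply cap of 5).
Mixing does better — 1×J and 4×Z: cost 14 ≤ 14, profit 1·10 + 4·9 = 46.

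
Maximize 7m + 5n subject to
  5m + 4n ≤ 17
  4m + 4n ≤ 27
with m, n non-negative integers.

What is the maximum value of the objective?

22

The continuous relaxation peaks at (3.4, 0) with value 23.80; rounding to a feasible lattice point costs some objective.
(m,n)=(1,3) is feasible, giving 22.
(m,n)=(3,0) is feasible, giving 21.
(m,n)=(0,4) is feasible, giving 20.
Maximum is 22 at (m,n)=(1,3).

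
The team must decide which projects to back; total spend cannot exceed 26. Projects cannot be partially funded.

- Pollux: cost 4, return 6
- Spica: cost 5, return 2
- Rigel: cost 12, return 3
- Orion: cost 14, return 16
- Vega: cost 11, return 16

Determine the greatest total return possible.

32

Allowing fractional choices, the relaxed optimum would be about 34.6, but projects are indivisible.
Orion + Vega: cost 14 + 11 = 25 ≤ 26, return 16 + 16 = 32.
Pollux + Spica + Vega: cost 4 + 5 + 11 = 20 ≤ 26, return 6 + 2 + 16 = 24.
Pollux + Spica + Orion: cost 4 + 5 + 14 = 23 ≤ 26, return 6 + 2 + 16 = 24.
Best is Orion and Vega with total return 32.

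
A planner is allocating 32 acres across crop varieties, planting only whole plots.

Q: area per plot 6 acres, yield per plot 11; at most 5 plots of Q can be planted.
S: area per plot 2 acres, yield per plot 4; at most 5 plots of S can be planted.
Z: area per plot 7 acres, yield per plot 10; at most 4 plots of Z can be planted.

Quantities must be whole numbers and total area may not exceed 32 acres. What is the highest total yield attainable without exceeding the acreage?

60

S has the best ratio (4/2); taking only S gives at most 5×4 = 20 (stopped by the supply cap of 5).
Mixing does better — 4×Q and 4×S: area 32 ≤ 32, yield 4·11 + 4·4 = 60.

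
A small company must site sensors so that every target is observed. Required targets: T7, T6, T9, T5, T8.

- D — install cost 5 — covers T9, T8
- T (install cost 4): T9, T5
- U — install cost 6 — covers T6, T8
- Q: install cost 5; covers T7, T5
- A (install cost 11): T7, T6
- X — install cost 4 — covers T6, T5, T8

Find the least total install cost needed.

13

Choose T, Q, and X: together they cover T7, T6, T9, T5, T8 — every target.
Total install cost: 4 + 5 + 4 = 13.
No cover costs less than 13.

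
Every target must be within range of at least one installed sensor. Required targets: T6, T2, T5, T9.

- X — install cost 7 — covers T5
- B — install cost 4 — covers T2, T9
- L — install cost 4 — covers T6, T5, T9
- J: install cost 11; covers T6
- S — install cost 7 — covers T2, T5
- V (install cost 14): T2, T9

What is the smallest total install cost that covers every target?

Choose B and L: together they cover T6, T2, T5, T9 — every target.
Total install cost: 4 + 4 = 8.
No cover costs less than 8.

8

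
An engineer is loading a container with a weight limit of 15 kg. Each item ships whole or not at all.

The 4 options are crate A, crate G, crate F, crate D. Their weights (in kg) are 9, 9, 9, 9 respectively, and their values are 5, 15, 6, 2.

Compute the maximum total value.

Allowing fractional choices, the relaxed optimum would be about 19.0, but items are indivisible.
crate F: weight 9 ≤ 15, value 6.
crate G: weight 9 ≤ 15, value 15.
Best is crate G with total value 15.

15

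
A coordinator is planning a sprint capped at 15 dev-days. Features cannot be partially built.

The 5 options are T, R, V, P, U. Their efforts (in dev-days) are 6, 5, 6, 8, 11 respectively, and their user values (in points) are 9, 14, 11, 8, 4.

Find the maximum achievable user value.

25

Allowing fractional choices, the relaxed optimum would be about 31.0, but features are indivisible.
R + P: effort 5 + 8 = 13 ≤ 15, user value 14 + 8 = 22.
R + V: effort 5 + 6 = 11 ≤ 15, user value 14 + 11 = 25.
T + R: effort 6 + 5 = 11 ≤ 15, user value 9 + 14 = 23.
Best is R and V with total user value 25.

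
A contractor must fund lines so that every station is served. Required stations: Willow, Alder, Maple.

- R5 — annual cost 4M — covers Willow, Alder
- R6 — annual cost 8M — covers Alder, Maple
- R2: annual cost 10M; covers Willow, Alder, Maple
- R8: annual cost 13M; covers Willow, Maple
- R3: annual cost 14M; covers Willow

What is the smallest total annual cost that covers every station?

This is an integer covering problem.
The greedy cost-per-new-station heuristic would pick R5 and R6 for 12, but a cheaper cover exists.
R2 alone covers Willow, Alder, Maple — every station.
Total annual cost: 10.
No cover costs less than 10.

10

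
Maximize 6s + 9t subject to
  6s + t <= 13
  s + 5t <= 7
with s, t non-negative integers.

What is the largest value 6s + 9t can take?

21

(s,t)=(2,1): 6·2+1·1=13≤13, 1·2+5·1=7≤7, objective 21.
(s,t)=(1,1): 6·1+1·1=7≤13, 1·1+5·1=6≤7, objective 15.
(s,t)=(2,0): 6·2+1·0=12≤13, 1·2+5·0=2≤7, objective 12.
The best lattice point is (2,1), giving 21.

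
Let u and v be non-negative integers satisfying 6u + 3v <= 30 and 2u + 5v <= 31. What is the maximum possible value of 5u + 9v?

(u,v)=(2,5) is feasible, giving 55.
(u,v)=(3,4) is feasible, giving 51.
(u,v)=(1,5) is feasible, giving 50.
(u,v)=(2,4) is feasible, giving 46.
Maximum is 55 at (u,v)=(2,5).

55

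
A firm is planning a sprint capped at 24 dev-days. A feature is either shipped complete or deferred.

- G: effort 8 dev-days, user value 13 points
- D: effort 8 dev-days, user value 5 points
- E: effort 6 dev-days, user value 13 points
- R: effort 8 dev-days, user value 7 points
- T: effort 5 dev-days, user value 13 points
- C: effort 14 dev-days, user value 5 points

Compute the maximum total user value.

39

Treat it as a binary knapsack problem.
G + R + T: effort 8 + 8 + 5 = 21 ≤ 24, user value 13 + 7 + 13 = 33.
E + R + T: effort 6 + 8 + 5 = 19 ≤ 24, user value 13 + 7 + 13 = 33.
G + E + T: effort 8 + 6 + 5 = 19 ≤ 24, user value 13 + 13 + 13 = 39.
Best is G, E, and T with total user value 39.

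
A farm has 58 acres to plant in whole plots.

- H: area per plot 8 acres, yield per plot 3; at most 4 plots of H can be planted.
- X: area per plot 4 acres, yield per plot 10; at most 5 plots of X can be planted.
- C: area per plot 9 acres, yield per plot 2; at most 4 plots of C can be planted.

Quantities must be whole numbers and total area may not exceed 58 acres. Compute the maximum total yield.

62

3×H, 5×X, and 1×C: area 53 ≤ 58, yield 3·3 + 5·10 + 1·2 = 61.
4×H and 5×X: area 52 ≤ 58, yield 4·3 + 5·10 = 62.
Best is 62.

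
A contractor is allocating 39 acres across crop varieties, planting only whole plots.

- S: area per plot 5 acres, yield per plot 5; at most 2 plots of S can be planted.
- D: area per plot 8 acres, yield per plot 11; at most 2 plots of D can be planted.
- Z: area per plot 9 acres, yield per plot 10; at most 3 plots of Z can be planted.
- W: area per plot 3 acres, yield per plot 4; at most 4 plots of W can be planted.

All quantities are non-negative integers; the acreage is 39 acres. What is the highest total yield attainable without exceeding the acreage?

49

2×D, 1×Z, and 4×W: area 37 ≤ 39, yield 2·11 + 1·10 + 4·4 = 48.
1×S, 2×D, 1×Z, and 3×W: area 39 ≤ 39, yield 1·5 + 2·11 + 1·10 + 3·4 = 49.
Best is 49.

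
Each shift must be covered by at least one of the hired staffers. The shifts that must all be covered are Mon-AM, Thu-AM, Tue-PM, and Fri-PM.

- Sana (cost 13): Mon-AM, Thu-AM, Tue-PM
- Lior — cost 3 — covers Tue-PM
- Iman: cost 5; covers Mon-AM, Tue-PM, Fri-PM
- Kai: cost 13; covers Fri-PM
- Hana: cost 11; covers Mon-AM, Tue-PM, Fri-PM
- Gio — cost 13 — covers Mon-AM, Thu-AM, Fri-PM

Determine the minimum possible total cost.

16

This is a weighted set-cover instance.
The greedy cost-per-new-shift heuristic would pick Iman and Sana for 18, but a cheaper cover exists.
Choose Lior and Gio: together they cover Mon-AM, Thu-AM, Tue-PM, Fri-PM — every shift.
Total cost: 3 + 13 = 16.
No cover costs less than 16.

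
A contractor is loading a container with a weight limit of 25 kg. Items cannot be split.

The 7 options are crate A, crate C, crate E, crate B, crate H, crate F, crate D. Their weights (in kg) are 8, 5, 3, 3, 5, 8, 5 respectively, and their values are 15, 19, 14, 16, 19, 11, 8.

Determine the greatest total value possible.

This is an integer program with binary decision variables.
Allowing fractional choices, the relaxed optimum would be about 84.6, but items are indivisible.
crate C + crate E + crate B + crate H + crate F: weight 5 + 3 + 3 + 5 + 8 = 24 ≤ 25, value 19 + 14 + 16 + 19 + 11 = 79.
crate A + crate C + crate E + crate B + crate H: weight 8 + 5 + 3 + 3 + 5 = 24 ≤ 25, value 15 + 19 + 14 + 16 + 19 = 83.
Best is crate A, crate C, crate E, crate B, and crate H with total value 83.

83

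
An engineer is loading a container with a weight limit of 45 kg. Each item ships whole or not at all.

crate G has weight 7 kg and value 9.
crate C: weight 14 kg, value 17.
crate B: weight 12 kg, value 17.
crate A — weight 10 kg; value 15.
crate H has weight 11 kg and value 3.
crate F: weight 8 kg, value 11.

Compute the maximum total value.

60

Take crate C, crate B, crate A, and crate F: weight 14 + 12 + 10 + 8 = 44 ≤ 45, value 17 + 17 + 15 + 11 = 60.
No other feasible combination does better.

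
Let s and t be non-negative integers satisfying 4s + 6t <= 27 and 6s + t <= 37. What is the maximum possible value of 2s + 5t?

Relaxing integrality, the LP optimum is 22.50 at (s,t) = (0, 4.5), which is not an integer point.
(s,t)=(0,4): 4·0+6·4=24≤27, 6·0+1·4=4≤37, objective 20.
(s,t)=(1,3): 4·1+6·3=22≤27, 6·1+1·3=9≤37, objective 17.
(s,t)=(0,3): 4·0+6·3=18≤27, 6·0+1·3=3≤37, objective 15.
Maximum is 20 at (s,t)=(0,4).

20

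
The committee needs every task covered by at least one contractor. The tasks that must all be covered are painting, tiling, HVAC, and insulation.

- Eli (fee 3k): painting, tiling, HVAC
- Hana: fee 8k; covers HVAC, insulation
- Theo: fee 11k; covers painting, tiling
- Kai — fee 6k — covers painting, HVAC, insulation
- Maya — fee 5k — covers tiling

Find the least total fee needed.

9

Choose Eli and Kai: together they cover painting, tiling, HVAC, insulation — every task.
Total fee: 3 + 6 = 9.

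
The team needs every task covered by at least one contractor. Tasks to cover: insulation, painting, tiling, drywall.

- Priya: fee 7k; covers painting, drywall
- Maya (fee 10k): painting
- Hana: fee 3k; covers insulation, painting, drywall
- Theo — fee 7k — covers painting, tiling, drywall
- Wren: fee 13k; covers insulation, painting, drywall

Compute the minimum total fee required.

10

This is a weighted set-cover instance.
Choose Hana and Theo: together they cover insulation, painting, tiling, drywall — every task.
Total fee: 3 + 7 = 10.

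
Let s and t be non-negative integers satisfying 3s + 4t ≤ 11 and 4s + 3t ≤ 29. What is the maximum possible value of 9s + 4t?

27

The continuous relaxation peaks at (3.67, 0) with value 33.00; rounding to a feasible lattice point costs some objective.
(s,t)=(3,0): 3·3+4·0=9≤11, 4·3+3·0=12≤29, objective 27.
(s,t)=(2,1): 3·2+4·1=10≤11, 4·2+3·1=11≤29, objective 22.
(s,t)=(2,0): 3·2+4·0=6≤11, 4·2+3·0=8≤29, objective 18.
The best lattice point is (3,0), giving 27.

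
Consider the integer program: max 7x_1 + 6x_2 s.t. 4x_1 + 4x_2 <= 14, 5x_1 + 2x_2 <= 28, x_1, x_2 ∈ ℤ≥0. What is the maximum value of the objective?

The continuous relaxation peaks at (3.5, 0) with value 24.50; rounding to a feasible lattice point costs some objective.
(x_1,x_2)=(3,0): 4·3+4·0=12≤14, 5·3+2·0=15≤28, objective 21.
(x_1,x_2)=(2,1): 4·2+4·1=12≤14, 5·2+2·1=12≤28, objective 20.
(x_1,x_2)=(2,0): 4·2+4·0=8≤14, 5·2+2·0=10≤28, objective 14.
No feasible integer point exceeds 21.

21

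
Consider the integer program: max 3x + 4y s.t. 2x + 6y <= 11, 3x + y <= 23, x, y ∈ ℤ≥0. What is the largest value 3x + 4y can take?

Relaxing integrality, the LP optimum is 16.50 at (x,y) = (5.5, 0), which is not an integer point.
(x,y)=(5,0) is feasible, giving 15.
(x,y)=(4,0) is feasible, giving 12.
Maximum is 15 at (x,y)=(5,0).

15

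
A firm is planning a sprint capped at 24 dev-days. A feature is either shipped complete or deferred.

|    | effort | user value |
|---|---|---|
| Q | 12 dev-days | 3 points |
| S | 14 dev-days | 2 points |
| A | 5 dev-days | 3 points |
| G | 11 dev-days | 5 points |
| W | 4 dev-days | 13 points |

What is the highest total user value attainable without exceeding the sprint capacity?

21

A + G + W: effort 5 + 11 + 4 = 20 ≤ 24, user value 3 + 5 + 13 = 21.
Q + A + W: effort 12 + 5 + 4 = 21 ≤ 24, user value 3 + 3 + 13 = 19.
G + W: effort 11 + 4 = 15 ≤ 24, user value 5 + 13 = 18.
Best is A, G, and W with total user value 21.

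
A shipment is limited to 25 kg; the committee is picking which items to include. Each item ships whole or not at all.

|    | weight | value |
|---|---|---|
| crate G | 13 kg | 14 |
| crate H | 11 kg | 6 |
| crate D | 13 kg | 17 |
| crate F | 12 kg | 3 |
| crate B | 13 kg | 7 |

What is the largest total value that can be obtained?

crate G + crate H: weight 13 + 11 = 24 ≤ 25, value 14 + 6 = 20.
crate H + crate D: weight 11 + 13 = 24 ≤ 25, value 6 + 17 = 23.
crate D + crate F: weight 13 + 12 = 25 ≤ 25, value 17 + 3 = 20.
Best is crate H and crate D with total value 23.

23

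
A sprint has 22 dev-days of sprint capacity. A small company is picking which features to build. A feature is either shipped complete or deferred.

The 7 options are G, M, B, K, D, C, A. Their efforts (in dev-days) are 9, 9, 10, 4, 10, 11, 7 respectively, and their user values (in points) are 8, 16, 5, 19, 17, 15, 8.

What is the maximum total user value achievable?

Allowing fractional choices, the relaxed optimum would be about 50.3, but features are indivisible.
K + D + A: effort 4 + 10 + 7 = 21 ≤ 22, user value 19 + 17 + 8 = 44.
M + K + A: effort 9 + 4 + 7 = 20 ≤ 22, user value 16 + 19 + 8 = 43.
G + M + K: effort 9 + 9 + 4 = 22 ≤ 22, user value 8 + 16 + 19 = 43.
Best is K, D, and A with total user value 44.

44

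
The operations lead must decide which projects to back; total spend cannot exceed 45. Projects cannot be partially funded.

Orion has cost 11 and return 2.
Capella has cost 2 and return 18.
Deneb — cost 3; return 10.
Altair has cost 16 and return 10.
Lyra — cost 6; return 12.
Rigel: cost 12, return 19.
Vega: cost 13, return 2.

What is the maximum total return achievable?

Orion + Capella + Deneb + Lyra + Rigel: cost 11 + 2 + 3 + 6 + 12 = 34 ≤ 45, return 2 + 18 + 10 + 12 + 19 = 61.
Capella + Deneb + Altair + Lyra + Rigel: cost 2 + 3 + 16 + 6 + 12 = 39 ≤ 45, return 18 + 10 + 10 + 12 + 19 = 69.
Best is Capella, Deneb, Altair, Lyra, and Rigel with total return 69.

69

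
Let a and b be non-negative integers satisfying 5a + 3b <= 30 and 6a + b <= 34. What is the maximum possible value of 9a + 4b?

(a,b)=(5,1): 5·5+3·1=28≤30, 6·5+1·1=31≤34, objective 49.
(a,b)=(5,0): 5·5+3·0=25≤30, 6·5+1·0=30≤34, objective 45.
(a,b)=(4,2): 5·4+3·2=26≤30, 6·4+1·2=26≤34, objective 44.
(a,b)=(4,1): 5·4+3·1=23≤30, 6·4+1·1=25≤34, objective 40.
Maximum is 49 at (a,b)=(5,1).

49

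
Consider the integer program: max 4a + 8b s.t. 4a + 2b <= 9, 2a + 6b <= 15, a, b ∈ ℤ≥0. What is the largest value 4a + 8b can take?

20

(a,b)=(1,2) is feasible, giving 20.
(a,b)=(0,2) is feasible, giving 16.
Maximum is 20 at (a,b)=(1,2).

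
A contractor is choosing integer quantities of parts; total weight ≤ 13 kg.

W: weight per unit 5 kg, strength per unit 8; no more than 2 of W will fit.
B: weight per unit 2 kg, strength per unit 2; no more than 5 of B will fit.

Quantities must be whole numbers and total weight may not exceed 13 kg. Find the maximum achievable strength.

18

This is a bounded integer knapsack.
2×W and 1×B: weight 12 ≤ 13, strength 2·8 + 1·2 = 18.
1×W and 4×B: weight 13 ≤ 13, strength 1·8 + 4·2 = 16.
Best is 18.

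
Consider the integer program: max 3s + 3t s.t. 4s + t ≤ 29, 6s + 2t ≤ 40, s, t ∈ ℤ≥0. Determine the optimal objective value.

(s,t)=(0,20): 4·0+1·20=20≤29, 6·0+2·20=40≤40, objective 60.
(s,t)=(0,19): 4·0+1·19=19≤29, 6·0+2·19=38≤40, objective 57.
No feasible integer point exceeds 60.

60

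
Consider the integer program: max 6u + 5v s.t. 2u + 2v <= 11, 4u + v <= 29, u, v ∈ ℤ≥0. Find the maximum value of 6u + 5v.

(u,v)=(5,0): 2·5+2·0=10≤11, 4·5+1·0=20≤29, objective 30.
(u,v)=(4,1): 2·4+2·1=10≤11, 4·4+1·1=17≤29, objective 29.
Maximum is 30 at (u,v)=(5,0).

30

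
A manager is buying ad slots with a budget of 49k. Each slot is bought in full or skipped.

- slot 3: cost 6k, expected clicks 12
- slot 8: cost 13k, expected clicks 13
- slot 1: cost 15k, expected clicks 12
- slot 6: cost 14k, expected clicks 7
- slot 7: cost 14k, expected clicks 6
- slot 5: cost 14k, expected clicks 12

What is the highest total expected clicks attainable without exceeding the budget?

Take slot 3, slot 8, slot 1, and slot 5: cost 6 + 13 + 15 + 14 = 48 ≤ 49, expected clicks 12 + 13 + 12 + 12 = 49.
No other feasible combination does better.

49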